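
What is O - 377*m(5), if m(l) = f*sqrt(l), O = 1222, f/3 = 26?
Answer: 1222 - 29406*sqrt(5) ≈ -64532.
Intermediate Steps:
f = 78 (f = 3*26 = 78)
m(l) = 78*sqrt(l)
O - 377*m(5) = 1222 - 29406*sqrt(5)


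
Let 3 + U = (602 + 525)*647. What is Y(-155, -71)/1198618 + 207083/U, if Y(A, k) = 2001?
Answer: 62418118115/218497873147 ≈ 0.28567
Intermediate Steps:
U = 729166 (U = -3 + (602 + 525)*647 = -3 + 1127*647 = -3 + 729169 = 729166)
Y(-155, -71)/1198618 + 207083/U = 2001/1198618 + 207083/729166 = 62418118115/218497873147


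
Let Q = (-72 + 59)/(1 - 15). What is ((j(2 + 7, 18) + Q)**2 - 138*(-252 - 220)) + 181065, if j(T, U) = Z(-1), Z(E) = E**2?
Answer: 48256125/196 ≈ 2.4620e+5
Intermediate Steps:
j(T, U) = 1 (j(T, U) = (-1)**2 = 1)
Q = 13/14 (Q = -13/(-14) = -13*(-1/14) = 13/14 ≈ 0.92857)
((j(2 + 7, 18) + Q)**2 - 138*(-252 - 220)) + 181065 = ((1 + 13/14)**2 - 138*(-252 - 220)) + 181065 = ((27/14)**2 - 138*(-472)) + 181065 = (729/196 + 65136) + 181065 = 12767385/196 + 181065 = 48256125/196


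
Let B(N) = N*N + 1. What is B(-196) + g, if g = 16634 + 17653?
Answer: 72704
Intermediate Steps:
g = 34287
B(N) = 1 + N² (B(N) = N² + 1 = 1 + N²)
B(-196) + g = (1 + (-196)²) + 34287 = (1 + 38416) + 34287 = 38417 + 34287 = 72704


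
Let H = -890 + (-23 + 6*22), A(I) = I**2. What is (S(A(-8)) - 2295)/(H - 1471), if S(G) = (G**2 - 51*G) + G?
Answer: 1399/2252 ≈ 0.62123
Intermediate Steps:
H = -781 (H = -890 + (-23 + 132) = -890 + 109 = -781)
S(G) = G**2 - 50*G
(S(A(-8)) - 2295)/(H - 1471) = ((-8)**2*(-50 + (-8)**2) - 2295)/(-781 - 1471) = (64*(-50 + 64) - 2295)/(-2252) = (64*14 - 2295)*(-1/2252) = (896 - 2295)*(-1/2252) = -1399*(-1/2252) = 1399/2252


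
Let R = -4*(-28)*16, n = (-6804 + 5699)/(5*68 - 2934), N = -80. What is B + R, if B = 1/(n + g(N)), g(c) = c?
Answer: 369893086/206415 ≈ 1792.0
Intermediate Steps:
n = 1105/2594 (n = -1105/(340 - 2934) = -1105/(-2594) = -1105*(-1/2594) = 1105/2594 ≈ 0.42598)
R = 1792 (R = 112*16 = 1792)
B = -2594/206415 (B = 1/(1105/2594 - 80) = 1/(-206415/2594) = -2594/206415 ≈ -0.012567)
B + R = -2594/206415 + 1792 = 369893086/206415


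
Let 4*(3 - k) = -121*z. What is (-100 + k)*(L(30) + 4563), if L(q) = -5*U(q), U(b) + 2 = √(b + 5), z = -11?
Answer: -7860987/4 + 8595*√35/4 ≈ -1.9525e+6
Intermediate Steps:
U(b) = -2 + √(5 + b) (U(b) = -2 + √(b + 5) = -2 + √(5 + b))
L(q) = 10 - 5*√(5 + q) (L(q) = -5*(-2 + √(5 + q)) = 10 - 5*√(5 + q))
k = -1319/4 (k = 3 - (-121)*(-11)/4 = 3 - ¼*1331 = 3 - 1331/4 = -1319/4 ≈ -329.75)
(-100 + k)*(L(30) + 4563) = (-100 - 1319/4)*((10 - 5*√(5 + 30)) + 4563) = -1719*((10 - 5*√35) + 4563)/4 = -1719*(4573 - 5*√35)/4 = -7860987/4 + 8595*√35/4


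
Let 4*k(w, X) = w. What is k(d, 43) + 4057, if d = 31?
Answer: 16259/4 ≈ 4064.8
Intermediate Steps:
k(w, X) = w/4
k(d, 43) + 4057 = (¼)*31 + 4057 = 31/4 + 4057 = 16259/4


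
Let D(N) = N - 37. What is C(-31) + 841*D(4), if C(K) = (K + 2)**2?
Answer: -26912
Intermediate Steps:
D(N) = -37 + N
C(K) = (2 + K)**2
C(-31) + 841*D(4) = (2 - 31)**2 + 841*(-37 + 4) = (-29)**2 + 841*(-33) = 841 - 27753 = -26912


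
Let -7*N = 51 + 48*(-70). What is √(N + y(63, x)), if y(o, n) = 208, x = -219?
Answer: √33355/7 ≈ 26.091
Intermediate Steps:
N = 3309/7 (N = -(51 + 48*(-70))/7 = -(51 - 3360)/7 = -⅐*(-3309) = 3309/7 ≈ 472.71)
√(N + y(63, x)) = √(3309/7 + 208) = √(4765/7) = √33355/7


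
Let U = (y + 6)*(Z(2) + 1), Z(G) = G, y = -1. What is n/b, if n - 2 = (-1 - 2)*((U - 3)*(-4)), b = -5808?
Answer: -73/2904 ≈ -0.025138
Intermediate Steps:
U = 15 (U = (-1 + 6)*(2 + 1) = 5*3 = 15)
n = 146 (n = 2 + (-1 - 2)*((15 - 3)*(-4)) = 2 - 36*(-4) = 2 - 3*(-48) = 2 + 144 = 146)
n/b = 146/(-5808) = 146*(-1/5808) = -73/2904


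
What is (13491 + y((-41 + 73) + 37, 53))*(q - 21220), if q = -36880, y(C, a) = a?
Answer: -786906400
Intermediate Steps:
(13491 + y((-41 + 73) + 37, 53))*(q - 21220) = (13491 + 53)*(-36880 - 21220) = 13544*(-58100) = -786906400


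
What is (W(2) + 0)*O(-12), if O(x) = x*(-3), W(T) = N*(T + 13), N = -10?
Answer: -5400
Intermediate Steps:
W(T) = -130 - 10*T (W(T) = -10*(T + 13) = -10*(13 + T) = -130 - 10*T)
O(x) = -3*x
(W(2) + 0)*O(-12) = ((-130 - 10*2) + 0)*(-3*(-12)) = ((-130 - 20) + 0)*36 = (-150 + 0)*36 = -150*36 = -5400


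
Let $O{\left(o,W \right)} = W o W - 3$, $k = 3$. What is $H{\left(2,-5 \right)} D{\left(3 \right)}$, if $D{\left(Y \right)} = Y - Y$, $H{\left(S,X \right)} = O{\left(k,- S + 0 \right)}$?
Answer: $0$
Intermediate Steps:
$O{\left(o,W \right)} = -3 + o W^{2}$ ($O{\left(o,W \right)} = o W^{2} - 3 = -3 + o W^{2}$)
$H{\left(S,X \right)} = -3 + 3 S^{2}$ ($H{\left(S,X \right)} = -3 + 3 \left(- S + 0\right)^{2} = -3 + 3 \left(- S\right)^{2} = -3 + 3 S^{2}$)
$D{\left(Y \right)} = 0$
$H{\left(2,-5 \right)} D{\left(3 \right)} = \left(-3 + 3 \cdot 2^{2}\right) 0 = \left(-3 + 3 \cdot 4\right) 0 = \left(-3 + 12\right) 0 = 9 \cdot 0 = 0$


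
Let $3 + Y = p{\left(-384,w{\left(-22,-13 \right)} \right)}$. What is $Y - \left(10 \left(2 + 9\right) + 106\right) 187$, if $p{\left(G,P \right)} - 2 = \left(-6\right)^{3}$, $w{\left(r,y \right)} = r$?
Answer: $-40609$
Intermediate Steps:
$p{\left(G,P \right)} = -214$ ($p{\left(G,P \right)} = 2 + \left(-6\right)^{3} = 2 - 216 = -214$)
$Y = -217$ ($Y = -3 - 214 = -217$)
$Y - \left(10 \left(2 + 9\right) + 106\right) 187 = -217 - \left(10 \left(2 + 9\right) + 106\right) 187 = -217 - \left(10 \cdot 11 + 106\right) 187 = -217 - \left(110 + 106\right) 187 = -217 - 216 \cdot 187 = -217 - 40392 = -40609$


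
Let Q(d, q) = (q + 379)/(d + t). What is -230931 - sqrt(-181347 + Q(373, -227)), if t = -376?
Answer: -230931 - I*sqrt(1632579)/3 ≈ -2.3093e+5 - 425.91*I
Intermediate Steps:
Q(d, q) = (379 + q)/(-376 + d) (Q(d, q) = (q + 379)/(d - 376) = (379 + q)/(-376 + d))
-230931 - sqrt(-181347 + Q(373, -227)) = -230931 - sqrt(-181347 + (379 - 227)/(-376 + 373)) = -230931 - sqrt(-181347 + 152/(-3)) = -230931 - sqrt(-181347 - 1/3*152) = -230931 - sqrt(-181347 - 152/3) = -230931 - sqrt(-544193/3) = -230931 - I*sqrt(1632579)/3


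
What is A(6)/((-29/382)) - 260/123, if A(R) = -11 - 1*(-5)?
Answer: 274376/3567 ≈ 76.921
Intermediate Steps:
A(R) = -6 (A(R) = -11 + 5 = -6)
A(6)/((-29/382)) - 260/123 = -6/((-29/382)) - 260/123 = -6/((-29*1/382)) - 260*1/123 = -6/(-29/382) - 260/123 = -6*(-382/29) - 260/123 = 2292/29 - 260/123 = 274376/3567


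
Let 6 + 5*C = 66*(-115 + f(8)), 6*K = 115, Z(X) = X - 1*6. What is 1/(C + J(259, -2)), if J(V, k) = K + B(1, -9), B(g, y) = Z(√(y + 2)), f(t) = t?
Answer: -1260390/1765098469 - 900*I*√7/1765098469 ≈ -0.00071406 - 1.349e-6*I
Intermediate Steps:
Z(X) = -6 + X (Z(X) = X - 6 = -6 + X)
B(g, y) = -6 + √(2 + y) (B(g, y) = -6 + √(y + 2) = -6 + √(2 + y))
K = 115/6 (K = (⅙)*115 = 115/6 ≈ 19.167)
C = -7068/5 (C = -6/5 + (66*(-115 + 8))/5 = -6/5 + (66*(-107))/5 = -6/5 + (⅕)*(-7062) = -6/5 - 7062/5 = -7068/5 ≈ -1413.6)
J(V, k) = 79/6 + I*√7 (J(V, k) = 115/6 + (-6 + √(2 - 9)) = 115/6 + (-6 + √(-7)) = 115/6 + (-6 + I*√7) = 79/6 + I*√7)
1/(C + J(259, -2)) = 1/(-7068/5 + (79/6 + I*√7)) = 1/(-42013/30 + I*√7)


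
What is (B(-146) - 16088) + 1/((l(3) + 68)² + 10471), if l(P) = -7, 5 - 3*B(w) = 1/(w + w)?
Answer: -16665697459/1036016 ≈ -16086.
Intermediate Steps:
B(w) = 5/3 - 1/(6*w) (B(w) = 5/3 - 1/(3*(w + w)) = 5/3 - 1/(2*w)/3 = 5/3 - 1/(6*w))
(B(-146) - 16088) + 1/((l(3) + 68)² + 10471) = ((⅙)*(-1 + 10*(-146))/(-146) - 16088) + 1/((-7 + 68)² + 10471) = ((⅙)*(-1/146)*(-1 - 1460) - 16088) + 1/(61² + 10471) = ((⅙)*(-1/146)*(-1461) - 16088) + 1/(3721 + 10471) = (487/292 - 16088) + 1/14192 = -4697209/292 + 1/14192 = -16665697459/1036016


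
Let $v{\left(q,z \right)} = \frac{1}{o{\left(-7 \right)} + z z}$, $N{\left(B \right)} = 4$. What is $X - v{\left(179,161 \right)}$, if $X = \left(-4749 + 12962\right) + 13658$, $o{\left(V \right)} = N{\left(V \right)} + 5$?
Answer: $\frac{567115029}{25930} \approx 21871.0$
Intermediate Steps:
$o{\left(V \right)} = 9$ ($o{\left(V \right)} = 4 + 5 = 9$)
$v{\left(q,z \right)} = \frac{1}{9 + z^{2}}$ ($v{\left(q,z \right)} = \frac{1}{9 + z z} = \frac{1}{9 + z^{2}}$)
$X = 21871$ ($X = 8213 + 13658 = 21871$)
$X - v{\left(179,161 \right)} = 21871 - \frac{1}{9 + 161^{2}} = 21871 - \frac{1}{9 + 25921} = 21871 - \frac{1}{25930} = \frac{567115029}{25930}$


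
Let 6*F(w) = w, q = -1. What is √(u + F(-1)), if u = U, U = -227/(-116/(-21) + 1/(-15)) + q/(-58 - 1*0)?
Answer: I*√11527179666/16617 ≈ 6.4611*I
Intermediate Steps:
F(w) = w/6
U = -460619/11078 (U = -227/(-116/(-21) + 1/(-15)) - 1/(-58 - 1*0) = -227/(-116*(-1/21) + 1*(-1/15)) - 1/(-58 + 0) = -227/(116/21 - 1/15) - 1/(-58) = -227/191/35 - 1*(-1/58) = -227*35/191 + 1/58 = -7945/191 + 1/58 = -460619/11078 ≈ -41.580)
u = -460619/11078 ≈ -41.580
√(u + F(-1)) = √(-460619/11078 + (⅙)*(-1)) = √(-460619/11078 - ⅙) = √(-693698/16617) = I*√11527179666/16617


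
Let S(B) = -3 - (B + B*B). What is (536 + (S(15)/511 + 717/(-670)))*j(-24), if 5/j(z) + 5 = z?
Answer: -182981123/1985746 ≈ -92.147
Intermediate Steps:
S(B) = -3 - B - B² (S(B) = -3 - (B + B²) = -3 + (-B - B²) = -3 - B - B²)
j(z) = 5/(-5 + z)
(536 + (S(15)/511 + 717/(-670)))*j(-24) = (536 + ((-3 - 1*15 - 1*15²)/511 + 717/(-670)))*(5/(-5 - 24)) = (536 + ((-3 - 15 - 1*225)*(1/511) + 717*(-1/670)))*(5/(-29)) = (536 + ((-3 - 15 - 225)*(1/511) - 717/670))*(5*(-1/29)) = (536 + (-243*1/511 - 717/670))*(-5/29) = (536 + (-243/511 - 717/670))*(-5/29) = (536 - 529197/342370)*(-5/29) = (182981123/342370)*(-5/29) = -182981123/1985746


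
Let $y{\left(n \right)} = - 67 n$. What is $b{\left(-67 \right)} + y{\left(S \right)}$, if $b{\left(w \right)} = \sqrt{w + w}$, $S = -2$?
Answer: $134 + i \sqrt{134} \approx 134.0 + 11.576 i$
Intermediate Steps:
$b{\left(w \right)} = \sqrt{2} \sqrt{w}$ ($b{\left(w \right)} = \sqrt{2 w} = \sqrt{2} \sqrt{w}$)
$b{\left(-67 \right)} + y{\left(S \right)} = \sqrt{2} \sqrt{-67} - -134 = \sqrt{2} i \sqrt{67} + 134 = i \sqrt{134} + 134 = 134 + i \sqrt{134}$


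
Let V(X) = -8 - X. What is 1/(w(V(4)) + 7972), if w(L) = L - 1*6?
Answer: 1/7954 ≈ 0.00012572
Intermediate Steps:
w(L) = -6 + L (w(L) = L - 6 = -6 + L)
1/(w(V(4)) + 7972) = 1/((-6 + (-8 - 1*4)) + 7972) = 1/((-6 + (-8 - 4)) + 7972) = 1/((-6 - 12) + 7972) = 1/(-18 + 7972) = 1/7954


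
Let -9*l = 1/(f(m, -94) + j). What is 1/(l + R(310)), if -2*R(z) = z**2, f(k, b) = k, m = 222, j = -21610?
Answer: -192492/9249240599 ≈ -2.0812e-5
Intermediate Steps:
R(z) = -z**2/2
l = 1/192492 (l = -1/(9*(222 - 21610)) = -1/9/(-21388) = -1/9*(-1/21388) = 1/192492 ≈ 5.1950e-6)
1/(l + R(310)) = 1/(1/192492 - 1/2*310**2) = 1/(1/192492 - 1/2*96100) = 1/(1/192492 - 48050) = 1/(-9249240599/192492) = -192492/9249240599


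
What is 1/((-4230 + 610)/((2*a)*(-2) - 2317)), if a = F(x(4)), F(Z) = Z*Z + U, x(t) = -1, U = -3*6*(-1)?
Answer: 2393/3620 ≈ 0.66105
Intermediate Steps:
U = 18 (U = -18*(-1) = 18)
F(Z) = 18 + Z**2 (F(Z) = Z*Z + 18 = Z**2 + 18 = 18 + Z**2)
a = 19 (a = 18 + (-1)**2 = 18 + 1 = 19)
1/((-4230 + 610)/((2*a)*(-2) - 2317)) = 1/((-4230 + 610)/((2*19)*(-2) - 2317)) = 1/(-3620/(38*(-2) - 2317)) = 1/(-3620/(-76 - 2317)) = 1/(-3620/(-2393)) = 1/(-3620*(-1/2393)) = 1/(3620/2393) = 2393/3620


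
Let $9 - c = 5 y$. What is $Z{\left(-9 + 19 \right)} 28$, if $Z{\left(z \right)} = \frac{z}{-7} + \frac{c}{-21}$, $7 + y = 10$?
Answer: $-32$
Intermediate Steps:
$y = 3$ ($y = -7 + 10 = 3$)
$c = -6$ ($c = 9 - 5 \cdot 3 = 9 - 15 = -6$)
$Z{\left(z \right)} = \frac{2}{7} - \frac{z}{7}$ ($Z{\left(z \right)} = \frac{z}{-7} - \frac{6}{-21} = z \left(- \frac{1}{7}\right) - - \frac{2}{7} = - \frac{z}{7} + \frac{2}{7} = \frac{2}{7} - \frac{z}{7}$)
$Z{\left(-9 + 19 \right)} 28 = \left(\frac{2}{7} - \frac{-9 + 19}{7}\right) 28 = \left(\frac{2}{7} - \frac{10}{7}\right) 28 = \left(- \frac{8}{7}\right) 28 = -32$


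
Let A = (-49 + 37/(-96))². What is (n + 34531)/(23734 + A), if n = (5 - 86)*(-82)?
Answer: 379450368/241209625 ≈ 1.5731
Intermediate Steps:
A = 22477081/9216 (A = (-49 + 37*(-1/96))² = (-49 - 37/96)² = (-4741/96)² = 22477081/9216 ≈ 2438.9)
n = 6642 (n = -81*(-82) = 6642)
(n + 34531)/(23734 + A) = (6642 + 34531)/(23734 + 22477081/9216) = 41173/(241209625/9216) = 41173*(9216/241209625) = 379450368/241209625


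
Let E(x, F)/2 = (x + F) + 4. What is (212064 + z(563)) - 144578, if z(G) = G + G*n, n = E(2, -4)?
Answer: 70301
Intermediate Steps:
E(x, F) = 8 + 2*F + 2*x (E(x, F) = 2*((x + F) + 4) = 2*((F + x) + 4) = 2*(4 + F + x) = 8 + 2*F + 2*x)
n = 4 (n = 8 + 2*(-4) + 2*2 = 8 - 8 + 4 = 4)
z(G) = 5*G (z(G) = G + G*4 = G + 4*G = 5*G)
(212064 + z(563)) - 144578 = (212064 + 5*563) - 144578 = (212064 + 2815) - 144578 = 214879 - 144578 = 70301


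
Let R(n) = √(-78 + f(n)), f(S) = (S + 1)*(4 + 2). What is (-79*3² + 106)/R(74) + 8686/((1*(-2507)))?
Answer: -8686/2507 - 605*√93/186 ≈ -34.833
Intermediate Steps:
f(S) = 6 + 6*S (f(S) = (1 + S)*6 = 6 + 6*S)
R(n) = √(-72 + 6*n) (R(n) = √(-78 + (6 + 6*n)) = √(-72 + 6*n))
(-79*3² + 106)/R(74) + 8686/((1*(-2507))) = (-79*3² + 106)/(√(-72 + 6*74)) + 8686/((1*(-2507))) = (-79*9 + 106)/(√(-72 + 444)) + 8686/(-2507) = (-711 + 106)/(√372) + 8686*(-1/2507) = -605*√93/186 - 8686/2507 = -8686/2507 - 605*√93/186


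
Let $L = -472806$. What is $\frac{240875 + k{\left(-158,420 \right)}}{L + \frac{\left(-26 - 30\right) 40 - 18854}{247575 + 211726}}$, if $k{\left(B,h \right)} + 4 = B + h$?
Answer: $- \frac{110752628033}{217160289700} \approx -0.51$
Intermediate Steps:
$k{\left(B,h \right)} = -4 + B + h$ ($k{\left(B,h \right)} = -4 + \left(B + h\right) = -4 + B + h$)
$\frac{240875 + k{\left(-158,420 \right)}}{L + \frac{\left(-26 - 30\right) 40 - 18854}{247575 + 211726}} = \frac{240875 - -258}{-472806 + \frac{\left(-26 - 30\right) 40 - 18854}{247575 + 211726}} = \frac{240875 + 258}{-472806 + \frac{\left(-56\right) 40 - 18854}{459301}} = \frac{241133}{-472806 + \left(-2240 - 18854\right) \frac{1}{459301}} = \frac{241133}{-472806 - \frac{21094}{459301}} = \frac{241133}{- \frac{217160289700}{459301}} = 241133 \left(- \frac{459301}{217160289700}\right) = - \frac{110752628033}{217160289700}$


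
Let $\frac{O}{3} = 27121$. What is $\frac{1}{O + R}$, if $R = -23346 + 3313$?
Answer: $\frac{1}{61330} \approx 1.6305 \cdot 10^{-5}$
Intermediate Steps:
$O = 81363$ ($O = 3 \cdot 27121 = 81363$)
$R = -20033$
$\frac{1}{O + R} = \frac{1}{81363 - 20033} = \frac{1}{61330}$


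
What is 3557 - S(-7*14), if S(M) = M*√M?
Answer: 3557 + 686*I*√2 ≈ 3557.0 + 970.15*I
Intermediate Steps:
S(M) = M^(3/2)
3557 - S(-7*14) = 3557 - (-7*14)^(3/2) = 3557 - (-98)^(3/2) = 3557 - (-686)*I*√2 = 3557 + 686*I*√2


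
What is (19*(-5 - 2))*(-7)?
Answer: 931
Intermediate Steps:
(19*(-5 - 2))*(-7) = (19*(-7))*(-7) = -133*(-7) = 931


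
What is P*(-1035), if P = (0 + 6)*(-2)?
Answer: 12420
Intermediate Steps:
P = -12 (P = 6*(-2) = -12)
P*(-1035) = -12*(-1035) = 12420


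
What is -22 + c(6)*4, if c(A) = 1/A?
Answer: -64/3 ≈ -21.333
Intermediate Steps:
-22 + c(6)*4 = -22 + 4/6 = -22 + (⅙)*4 = -22 + ⅔ = -64/3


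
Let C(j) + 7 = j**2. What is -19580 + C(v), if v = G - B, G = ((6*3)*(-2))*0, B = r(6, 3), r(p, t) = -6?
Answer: -19551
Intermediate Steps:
B = -6
G = 0 (G = (18*(-2))*0 = -36*0 = 0)
v = 6 (v = 0 - 1*(-6) = 0 + 6 = 6)
C(j) = -7 + j**2
-19580 + C(v) = -19580 + (-7 + 6**2) = -19580 + (-7 + 36) = -19580 + 29 = -19551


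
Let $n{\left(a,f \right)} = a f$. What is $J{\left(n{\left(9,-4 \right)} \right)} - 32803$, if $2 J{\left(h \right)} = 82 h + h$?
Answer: $-34297$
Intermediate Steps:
$J{\left(h \right)} = \frac{83 h}{2}$ ($J{\left(h \right)} = \frac{82 h + h}{2} = \frac{83 h}{2}$)
$J{\left(n{\left(9,-4 \right)} \right)} - 32803 = \frac{83 \cdot 9 \left(-4\right)}{2} - 32803 = \frac{83}{2} \left(-36\right) - 32803 = -1494 - 32803 = -34297$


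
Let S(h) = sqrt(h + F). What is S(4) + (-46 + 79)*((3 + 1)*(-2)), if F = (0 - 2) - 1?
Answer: -263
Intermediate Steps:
F = -3 (F = -2 - 1 = -3)
S(h) = sqrt(-3 + h) (S(h) = sqrt(h - 3) = sqrt(-3 + h))
S(4) + (-46 + 79)*((3 + 1)*(-2)) = sqrt(-3 + 4) + (-46 + 79)*((3 + 1)*(-2)) = sqrt(1) + 33*(4*(-2)) = 1 + 33*(-8) = 1 - 264 = -263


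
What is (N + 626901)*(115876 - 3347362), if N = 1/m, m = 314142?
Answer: -106065952238954883/52357 ≈ -2.0258e+12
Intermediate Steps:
N = 1/314142 ≈ 3.1833e-6
(N + 626901)*(115876 - 3347362) = (1/314142 + 626901)*(115876 - 3347362) = (196935933943/314142)*(-3231486) = -106065952238954883/52357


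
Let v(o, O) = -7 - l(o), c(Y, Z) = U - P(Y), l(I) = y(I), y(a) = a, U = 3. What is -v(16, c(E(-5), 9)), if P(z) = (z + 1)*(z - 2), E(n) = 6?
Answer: 23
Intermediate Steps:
P(z) = (1 + z)*(-2 + z)
l(I) = I
c(Y, Z) = 5 + Y - Y² (c(Y, Z) = 3 - (-2 + Y² - Y) = 3 + (2 + Y - Y²) = 5 + Y - Y²)
v(o, O) = -7 - o
-v(16, c(E(-5), 9)) = -(-7 - 1*16) = -(-7 - 16) = -1*(-23) = 23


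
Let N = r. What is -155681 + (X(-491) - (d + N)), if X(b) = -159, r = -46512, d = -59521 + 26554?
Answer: -76361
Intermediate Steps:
d = -32967
N = -46512
-155681 + (X(-491) - (d + N)) = -155681 + (-159 - (-32967 - 46512)) = -155681 + (-159 - 1*(-79479)) = -155681 + (-159 + 79479) = -155681 + 79320 = -76361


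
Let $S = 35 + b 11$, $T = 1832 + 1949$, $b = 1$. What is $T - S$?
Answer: $3735$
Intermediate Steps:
$T = 3781$
$S = 46$ ($S = 35 + 1 \cdot 11 = 35 + 11 = 46$)
$T - S = 3781 - 46 = 3735$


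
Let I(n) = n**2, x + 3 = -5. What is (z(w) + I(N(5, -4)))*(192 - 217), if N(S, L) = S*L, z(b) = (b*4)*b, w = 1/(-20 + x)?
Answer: -1960025/196 ≈ -10000.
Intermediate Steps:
x = -8 (x = -3 - 5 = -8)
w = -1/28 (w = 1/(-20 - 8) = 1/(-28) = -1/28 ≈ -0.035714)
z(b) = 4*b**2 (z(b) = (4*b)*b = 4*b**2)
N(S, L) = L*S
(z(w) + I(N(5, -4)))*(192 - 217) = (4*(-1/28)**2 + (-4*5)**2)*(192 - 217) = (4*(1/784) + (-20)**2)*(-25) = (1/196 + 400)*(-25) = (78401/196)*(-25) = -1960025/196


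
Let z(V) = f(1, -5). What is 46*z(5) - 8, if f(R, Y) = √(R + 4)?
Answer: -8 + 46*√5 ≈ 94.859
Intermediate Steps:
f(R, Y) = √(4 + R)
z(V) = √5 (z(V) = √(4 + 1) = √5)
46*z(5) - 8 = 46*√5 - 8 = -8 + 46*√5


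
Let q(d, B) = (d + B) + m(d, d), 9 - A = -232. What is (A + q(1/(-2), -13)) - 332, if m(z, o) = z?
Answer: -105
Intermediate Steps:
A = 241 (A = 9 - 1*(-232) = 9 + 232 = 241)
q(d, B) = B + 2*d (q(d, B) = (d + B) + d = (B + d) + d = B + 2*d)
(A + q(1/(-2), -13)) - 332 = (241 + (-13 + 2/(-2))) - 332 = (241 + (-13 + 2*(-½))) - 332 = (241 + (-13 - 1)) - 332 = (241 - 14) - 332 = 227 - 332 = -105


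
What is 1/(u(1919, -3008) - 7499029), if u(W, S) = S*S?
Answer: 1/1549035 ≈ 6.4556e-7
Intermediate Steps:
u(W, S) = S²
1/(u(1919, -3008) - 7499029) = 1/((-3008)² - 7499029) = 1/(9048064 - 7499029) = 1/1549035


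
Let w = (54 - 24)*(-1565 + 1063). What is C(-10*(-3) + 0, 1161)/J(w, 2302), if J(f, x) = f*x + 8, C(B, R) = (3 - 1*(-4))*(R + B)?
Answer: -8337/34668112 ≈ -0.00024048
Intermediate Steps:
w = -15060 (w = 30*(-502) = -15060)
C(B, R) = 7*B + 7*R (C(B, R) = (3 + 4)*(B + R) = 7*(B + R) = 7*B + 7*R)
J(f, x) = 8 + f*x
C(-10*(-3) + 0, 1161)/J(w, 2302) = (7*(-10*(-3) + 0) + 7*1161)/(8 - 15060*2302) = (7*(30 + 0) + 8127)/(8 - 34668120) = (7*30 + 8127)/(-34668112) = (210 + 8127)*(-1/34668112) = 8337*(-1/34668112) = -8337/34668112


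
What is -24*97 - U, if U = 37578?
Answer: -39906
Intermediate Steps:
-24*97 - U = -24*97 - 1*37578 = -2328 - 37578 = -39906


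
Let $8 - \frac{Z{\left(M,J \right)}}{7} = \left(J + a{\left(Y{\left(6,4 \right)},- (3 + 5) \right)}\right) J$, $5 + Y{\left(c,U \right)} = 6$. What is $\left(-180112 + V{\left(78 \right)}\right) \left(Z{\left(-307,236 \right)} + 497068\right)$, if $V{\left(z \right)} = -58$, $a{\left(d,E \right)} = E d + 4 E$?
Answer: $-31229226440$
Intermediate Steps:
$Y{\left(c,U \right)} = 1$ ($Y{\left(c,U \right)} = -5 + 6 = 1$)
$a{\left(d,E \right)} = 4 E + E d$
$Z{\left(M,J \right)} = 56 - 7 J \left(-40 + J\right)$ ($Z{\left(M,J \right)} = 56 - 7 \left(J + - (3 + 5) \left(4 + 1\right)\right) J = 56 - 7 \left(J + \left(-1\right) 8 \cdot 5\right) J = 56 - 7 \left(J - 40\right) J = 56 - 7 \left(-40 + J\right) J = 56 - 7 J \left(-40 + J\right)$)
$\left(-180112 + V{\left(78 \right)}\right) \left(Z{\left(-307,236 \right)} + 497068\right) = \left(-180112 - 58\right) \left(\left(56 - 7 \cdot 236^{2} + 280 \cdot 236\right) + 497068\right) = - 180170 \left(\left(56 - 389872 + 66080\right) + 497068\right) = - 180170 \left(-323736 + 497068\right) = \left(-180170\right) 173332 = -31229226440$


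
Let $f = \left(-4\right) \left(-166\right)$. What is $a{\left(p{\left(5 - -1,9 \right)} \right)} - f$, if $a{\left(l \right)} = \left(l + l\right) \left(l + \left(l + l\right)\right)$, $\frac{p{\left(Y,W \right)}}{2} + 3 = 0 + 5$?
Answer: $-568$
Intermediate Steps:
$p{\left(Y,W \right)} = 4$ ($p{\left(Y,W \right)} = -6 + 2 \left(0 + 5\right) = -6 + 2 \cdot 5 = -6 + 10 = 4$)
$a{\left(l \right)} = 6 l^{2}$ ($a{\left(l \right)} = 2 l \left(l + 2 l\right) = 2 l 3 l = 6 l^{2}$)
$f = 664$
$a{\left(p{\left(5 - -1,9 \right)} \right)} - f = 6 \cdot 4^{2} - 664 = 6 \cdot 16 - 664 = 96 - 664 = -568$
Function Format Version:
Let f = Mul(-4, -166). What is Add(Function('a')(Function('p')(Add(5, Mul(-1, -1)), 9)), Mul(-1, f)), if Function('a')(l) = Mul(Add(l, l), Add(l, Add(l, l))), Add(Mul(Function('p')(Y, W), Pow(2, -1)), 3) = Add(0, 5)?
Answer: -568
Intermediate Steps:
Function('p')(Y, W) = 4 (Function('p')(Y, W) = Add(-6, Mul(2, Add(0, 5))) = Add(-6, Mul(2, 5)) = Add(-6, 10) = 4)
Function('a')(l) = Mul(6, Pow(l, 2)) (Function('a')(l) = Mul(Mul(2, l), Add(l, Mul(2, l))) = Mul(Mul(2, l), Mul(3, l)) = Mul(6, Pow(l, 2)))
f = 664
Add(Function('a')(Function('p')(Add(5, Mul(-1, -1)), 9)), Mul(-1, f)) = Add(Mul(6, Pow(4, 2)), Mul(-1, 664)) = Add(Mul(6, 16), -664) = Add(96, -664) = -568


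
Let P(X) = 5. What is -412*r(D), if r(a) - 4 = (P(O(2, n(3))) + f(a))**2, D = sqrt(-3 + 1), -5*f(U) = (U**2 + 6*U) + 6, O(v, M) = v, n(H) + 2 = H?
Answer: -193228/25 + 103824*I*sqrt(2)/25 ≈ -7729.1 + 5873.2*I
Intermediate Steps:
n(H) = -2 + H
f(U) = -6/5 - 6*U/5 - U**2/5 (f(U) = -((U**2 + 6*U) + 6)/5 = -(6 + U**2 + 6*U)/5 = -6/5 - 6*U/5 - U**2/5)
D = I*sqrt(2) (D = sqrt(-2) = I*sqrt(2) ≈ 1.4142*I)
r(a) = 4 + (19/5 - 6*a/5 - a**2/5)**2 (r(a) = 4 + (5 + (-6/5 - 6*a/5 - a**2/5))**2 = 4 + (19/5 - 6*a/5 - a**2/5)**2)
-412*r(D) = -412*(4 + (-19 + (I*sqrt(2))**2 + 6*(I*sqrt(2)))**2/25) = -412*(4 + (-19 - 2 + 6*I*sqrt(2))**2/25) = -412*(4 + (-21 + 6*I*sqrt(2))**2/25) = -1648 - 412*(-21 + 6*I*sqrt(2))**2/25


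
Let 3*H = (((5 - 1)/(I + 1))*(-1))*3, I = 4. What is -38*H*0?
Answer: 0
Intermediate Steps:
H = -4/5 (H = ((((5 - 1)/(4 + 1))*(-1))*3)/3 = (((4/5)*(-1))*3)/3 = (-4/5*3)/3 = (1/3)*(-12/5) = -4/5 ≈ -0.80000)
-38*H*0 = -38*(-4/5)*0 = (152/5)*0 = 0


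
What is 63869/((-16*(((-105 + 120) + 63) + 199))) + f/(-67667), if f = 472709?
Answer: -6416869911/299900144 ≈ -21.397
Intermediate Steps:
63869/((-16*(((-105 + 120) + 63) + 199))) + f/(-67667) = 63869/((-16*(((-105 + 120) + 63) + 199))) + 472709/(-67667) = 63869/((-16*((15 + 63) + 199))) + 472709*(-1/67667) = 63869/((-16*(78 + 199))) - 472709/67667 = 63869/((-16*277)) - 472709/67667 = 63869/(-4432) - 472709/67667 = 63869*(-1/4432) - 472709/67667 = -63869/4432 - 472709/67667 = -6416869911/299900144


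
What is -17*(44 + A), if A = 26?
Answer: -1190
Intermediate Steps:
-17*(44 + A) = -17*(44 + 26) = -17*70 = -1190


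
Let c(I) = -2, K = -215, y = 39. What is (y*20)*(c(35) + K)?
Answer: -169260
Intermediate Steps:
(y*20)*(c(35) + K) = (39*20)*(-2 - 215) = 780*(-217) = -169260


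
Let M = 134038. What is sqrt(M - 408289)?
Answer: I*sqrt(274251) ≈ 523.69*I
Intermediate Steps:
sqrt(M - 408289) = sqrt(134038 - 408289) = sqrt(-274251) = I*sqrt(274251)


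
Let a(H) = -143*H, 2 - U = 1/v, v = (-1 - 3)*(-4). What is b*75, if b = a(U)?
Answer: -332475/16 ≈ -20780.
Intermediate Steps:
v = 16 (v = -4*(-4) = 16)
U = 31/16 (U = 2 - 1/16 = 31/16 ≈ 1.9375)
b = -4433/16 (b = -143*31/16 = -4433/16 ≈ -277.06)
b*75 = -4433/16*75 = -332475/16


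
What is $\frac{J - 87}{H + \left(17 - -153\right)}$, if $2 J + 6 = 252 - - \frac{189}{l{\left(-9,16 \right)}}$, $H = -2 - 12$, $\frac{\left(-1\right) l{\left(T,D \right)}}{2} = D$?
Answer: $\frac{705}{3328} \approx 0.21184$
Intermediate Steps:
$l{\left(T,D \right)} = - 2 D$
$H = -14$ ($H = -2 - 12 = -14$)
$J = \frac{7683}{64}$ ($J = -3 + \frac{252 - - \frac{189}{\left(-2\right) 16}}{2} = -3 + \frac{252 - - \frac{189}{-32}}{2} = -3 + \frac{252 - \left(-189\right) \left(- \frac{1}{32}\right)}{2} = -3 + \frac{252 - \frac{189}{32}}{2} = -3 + \frac{1}{2} \cdot \frac{7875}{32} = -3 + \frac{7875}{64} = \frac{7683}{64} \approx 120.05$)
$\frac{J - 87}{H + \left(17 - -153\right)} = \frac{\frac{7683}{64} - 87}{-14 + \left(17 - -153\right)} = \frac{2115}{64 \left(-14 + \left(17 + 153\right)\right)} = \frac{2115}{64 \left(-14 + 170\right)} = \frac{2115}{64 \cdot 156} = \frac{2115}{64} \cdot \frac{1}{156} = \frac{705}{3328}$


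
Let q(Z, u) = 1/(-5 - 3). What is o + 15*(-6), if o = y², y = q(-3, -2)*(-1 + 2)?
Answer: -5759/64 ≈ -89.984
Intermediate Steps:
q(Z, u) = -⅛ (q(Z, u) = 1/(-8) = -⅛)
y = -⅛ (y = -(-1 + 2)/8 = -⅛*1 = -⅛ ≈ -0.12500)
o = 1/64 (o = (-⅛)² = 1/64 ≈ 0.015625)
o + 15*(-6) = 1/64 + 15*(-6) = 1/64 - 90 = -5759/64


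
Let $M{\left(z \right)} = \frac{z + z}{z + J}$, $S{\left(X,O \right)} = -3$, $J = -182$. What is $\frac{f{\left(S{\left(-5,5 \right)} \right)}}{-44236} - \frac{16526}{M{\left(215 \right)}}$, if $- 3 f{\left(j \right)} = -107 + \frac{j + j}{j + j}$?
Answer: $- \frac{18093353761}{14266110} \approx -1268.3$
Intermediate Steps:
$M{\left(z \right)} = \frac{2 z}{-182 + z}$ ($M{\left(z \right)} = \frac{z + z}{z - 182} = \frac{2 z}{-182 + z}$)
$f{\left(j \right)} = \frac{106}{3}$ ($f{\left(j \right)} = - \frac{-107 + \frac{j + j}{j + j}}{3} = - \frac{-107 + \frac{2 j}{2 j}}{3} = - \frac{-107 + 2 j \frac{1}{2 j}}{3} = - \frac{-107 + 1}{3} = \left(- \frac{1}{3}\right) \left(-106\right) = \frac{106}{3}$)
$\frac{f{\left(S{\left(-5,5 \right)} \right)}}{-44236} - \frac{16526}{M{\left(215 \right)}} = \frac{106}{3 \left(-44236\right)} - \frac{16526}{2 \cdot 215 \frac{1}{-182 + 215}} = \frac{106}{3} \left(- \frac{1}{44236}\right) - \frac{16526}{2 \cdot 215 \cdot \frac{1}{33}} = - \frac{53}{66354} - \frac{16526}{2 \cdot 215 \cdot \frac{1}{33}} = - \frac{53}{66354} - \frac{16526}{\frac{430}{33}} = - \frac{53}{66354} - \frac{272679}{215} = - \frac{18093353761}{14266110}$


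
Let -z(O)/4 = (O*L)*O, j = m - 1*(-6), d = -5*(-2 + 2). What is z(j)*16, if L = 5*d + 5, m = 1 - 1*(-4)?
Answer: -38720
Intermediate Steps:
m = 5 (m = 1 + 4 = 5)
d = 0 (d = -5*0 = 0)
j = 11 (j = 5 - 1*(-6) = 5 + 6 = 11)
L = 5 (L = 5*0 + 5 = 0 + 5 = 5)
z(O) = -20*O² (z(O) = -4*O*5*O = -4*5*O*O = -20*O²)
z(j)*16 = -20*11²*16 = -20*121*16 = -2420*16 = -38720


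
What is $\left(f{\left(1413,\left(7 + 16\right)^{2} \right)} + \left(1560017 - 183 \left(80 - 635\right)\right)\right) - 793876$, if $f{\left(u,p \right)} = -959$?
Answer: $866747$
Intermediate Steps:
$\left(f{\left(1413,\left(7 + 16\right)^{2} \right)} + \left(1560017 - 183 \left(80 - 635\right)\right)\right) - 793876 = \left(-959 + \left(1560017 - 183 \left(80 - 635\right)\right)\right) - 793876 = \left(-959 + \left(1560017 - -101565\right)\right) - 793876 = \left(-959 + \left(1560017 + 101565\right)\right) - 793876 = \left(-959 + 1661582\right) - 793876 = 1660623 - 793876 = 866747$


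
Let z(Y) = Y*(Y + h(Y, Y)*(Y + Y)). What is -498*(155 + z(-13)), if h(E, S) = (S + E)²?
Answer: -113948376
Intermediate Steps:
h(E, S) = (E + S)²
z(Y) = Y*(Y + 8*Y³) (z(Y) = Y*(Y + (Y + Y)²*(Y + Y)) = Y*(Y + (2*Y)²*(2*Y)) = Y*(Y + (4*Y²)*(2*Y)) = Y*(Y + 8*Y³))
-498*(155 + z(-13)) = -498*(155 + ((-13)² + 8*(-13)⁴)) = -498*(155 + (169 + 8*28561)) = -498*(155 + (169 + 228488)) = -498*(155 + 228657) = -498*228812 = -113948376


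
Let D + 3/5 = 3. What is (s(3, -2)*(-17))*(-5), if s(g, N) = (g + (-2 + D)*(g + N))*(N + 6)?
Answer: 1156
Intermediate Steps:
D = 12/5 (D = -⅗ + 3 = 12/5 ≈ 2.4000)
s(g, N) = (6 + N)*(2*N/5 + 7*g/5) (s(g, N) = (g + (-2 + 12/5)*(g + N))*(N + 6) = (g + 2*(N + g)/5)*(6 + N) = (g + (2*N/5 + 2*g/5))*(6 + N) = (2*N/5 + 7*g/5)*(6 + N) = (6 + N)*(2*N/5 + 7*g/5))
(s(3, -2)*(-17))*(-5) = (((⅖)*(-2)² + (12/5)*(-2) + (42/5)*3 + (7/5)*(-2)*3)*(-17))*(-5) = (((⅖)*4 - 24/5 + 126/5 - 42/5)*(-17))*(-5) = ((8/5 - 24/5 + 126/5 - 42/5)*(-17))*(-5) = ((68/5)*(-17))*(-5) = -1156/5*(-5) = 1156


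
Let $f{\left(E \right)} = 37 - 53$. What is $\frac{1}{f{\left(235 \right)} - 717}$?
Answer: $- \frac{1}{733} \approx -0.0013643$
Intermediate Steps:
$f{\left(E \right)} = -16$ ($f{\left(E \right)} = 37 - 53 = -16$)
$\frac{1}{f{\left(235 \right)} - 717} = \frac{1}{-16 - 717} = \frac{1}{-733} = - \frac{1}{733}$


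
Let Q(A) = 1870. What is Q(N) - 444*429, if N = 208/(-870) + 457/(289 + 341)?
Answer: -188606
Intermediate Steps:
N = 1777/3654 (N = 208*(-1/870) + 457/630 = -104/435 + 457*(1/630) = -104/435 + 457/630 = 1777/3654 ≈ 0.48632)
Q(N) - 444*429 = 1870 - 444*429 = 1870 - 1*190476 = 1870 - 190476 = -188606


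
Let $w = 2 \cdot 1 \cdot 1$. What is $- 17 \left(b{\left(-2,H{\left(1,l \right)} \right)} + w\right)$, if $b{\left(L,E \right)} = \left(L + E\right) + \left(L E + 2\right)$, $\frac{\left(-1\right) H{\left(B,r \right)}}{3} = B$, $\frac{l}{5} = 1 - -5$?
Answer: $-85$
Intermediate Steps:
$l = 30$ ($l = 5 \left(1 - -5\right) = 5 \left(1 + 5\right) = 5 \cdot 6 = 30$)
$H{\left(B,r \right)} = - 3 B$
$b{\left(L,E \right)} = 2 + E + L + E L$ ($b{\left(L,E \right)} = \left(E + L\right) + \left(E L + 2\right) = \left(E + L\right) + \left(2 + E L\right) = 2 + E + L + E L$)
$w = 2$ ($w = 2 \cdot 1 = 2$)
$- 17 \left(b{\left(-2,H{\left(1,l \right)} \right)} + w\right) = - 17 \left(\left(2 - 3 - 2 + \left(-3\right) 1 \left(-2\right)\right) + 2\right) = - 17 \left(\left(2 - 3 - 2 - -6\right) + 2\right) = - 17 \left(\left(2 - 3 - 2 + 6\right) + 2\right) = - 17 \left(3 + 2\right) = \left(-17\right) 5 = -85$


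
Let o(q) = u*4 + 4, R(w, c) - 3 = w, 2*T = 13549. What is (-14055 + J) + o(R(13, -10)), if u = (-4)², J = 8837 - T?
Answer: -23849/2 ≈ -11925.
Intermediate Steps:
T = 13549/2 (T = (½)*13549 = 13549/2 ≈ 6774.5)
R(w, c) = 3 + w
J = 4125/2 (J = 8837 - 1*13549/2 = 8837 - 13549/2 = 4125/2 ≈ 2062.5)
u = 16
o(q) = 68 (o(q) = 16*4 + 4 = 64 + 4 = 68)
(-14055 + J) + o(R(13, -10)) = (-14055 + 4125/2) + 68 = -23985/2 + 68 = -23849/2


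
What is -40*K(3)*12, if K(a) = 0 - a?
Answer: 1440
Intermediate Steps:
K(a) = -a
-40*K(3)*12 = -(-40)*3*12 = -40*(-3)*12 = 120*12 = 1440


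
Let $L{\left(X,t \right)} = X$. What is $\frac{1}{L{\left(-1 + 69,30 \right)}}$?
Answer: $\frac{1}{68} \approx 0.014706$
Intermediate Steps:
$\frac{1}{L{\left(-1 + 69,30 \right)}} = \frac{1}{-1 + 69} = \frac{1}{68}$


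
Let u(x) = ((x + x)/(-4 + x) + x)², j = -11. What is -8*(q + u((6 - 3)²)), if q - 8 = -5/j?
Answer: -367872/275 ≈ -1337.7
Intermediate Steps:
q = 93/11 (q = 8 - 5/(-11) = 8 - 5*(-1/11) = 8 + 5/11 = 93/11 ≈ 8.4545)
u(x) = (x + 2*x/(-4 + x))² (u(x) = ((2*x)/(-4 + x) + x)² = (2*x/(-4 + x) + x)² = (x + 2*x/(-4 + x))²)
-8*(q + u((6 - 3)²)) = -8*(93/11 + ((6 - 3)²)²*(-2 + (6 - 3)²)²/(-4 + (6 - 3)²)²) = -8*(93/11 + (3²)²*(-2 + 3²)²/(-4 + 3²)²) = -8*(93/11 + 9²*(-2 + 9)²/(-4 + 9)²) = -8*(93/11 + 81*7²/5²) = -8*(93/11 + 81*(1/25)*49) = -8*(93/11 + 3969/25) = -8*45984/275 = -367872/275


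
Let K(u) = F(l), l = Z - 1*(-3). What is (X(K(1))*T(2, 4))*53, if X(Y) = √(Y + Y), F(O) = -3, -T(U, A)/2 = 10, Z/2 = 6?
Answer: -1060*I*√6 ≈ -2596.5*I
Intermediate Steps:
Z = 12 (Z = 2*6 = 12)
T(U, A) = -20 (T(U, A) = -2*10 = -20)
l = 15 (l = 12 - 1*(-3) = 12 + 3 = 15)
K(u) = -3
X(Y) = √2*√Y (X(Y) = √(2*Y) = √2*√Y)
(X(K(1))*T(2, 4))*53 = ((√2*√(-3))*(-20))*53 = ((√2*(I*√3))*(-20))*53 = ((I*√6)*(-20))*53 = -20*I*√6*53 = -1060*I*√6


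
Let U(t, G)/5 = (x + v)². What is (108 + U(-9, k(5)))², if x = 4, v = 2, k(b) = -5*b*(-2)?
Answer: 82944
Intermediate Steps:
k(b) = 10*b
U(t, G) = 180 (U(t, G) = 5*(4 + 2)² = 5*6² = 5*36 = 180)
(108 + U(-9, k(5)))² = (108 + 180)² = 288² = 82944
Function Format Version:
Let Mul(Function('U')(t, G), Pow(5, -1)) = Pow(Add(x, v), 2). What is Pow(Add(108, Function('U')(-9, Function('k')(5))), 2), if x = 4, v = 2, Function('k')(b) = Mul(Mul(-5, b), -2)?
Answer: 82944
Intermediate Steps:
Function('k')(b) = Mul(10, b)
Function('U')(t, G) = 180 (Function('U')(t, G) = Mul(5, Pow(Add(4, 2), 2)) = Mul(5, Pow(6, 2)) = Mul(5, 36) = 180)
Pow(Add(108, Function('U')(-9, Function('k')(5))), 2) = Pow(Add(108, 180), 2) = Pow(288, 2) = 82944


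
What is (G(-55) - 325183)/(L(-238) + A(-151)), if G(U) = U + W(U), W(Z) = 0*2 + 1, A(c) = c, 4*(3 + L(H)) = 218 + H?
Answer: 325237/159 ≈ 2045.5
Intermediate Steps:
L(H) = 103/2 + H/4 (L(H) = -3 + (218 + H)/4 = -3 + (109/2 + H/4) = 103/2 + H/4)
W(Z) = 1 (W(Z) = 0 + 1 = 1)
G(U) = 1 + U (G(U) = U + 1 = 1 + U)
(G(-55) - 325183)/(L(-238) + A(-151)) = ((1 - 55) - 325183)/((103/2 + (1/4)*(-238)) - 151) = (-54 - 325183)/((103/2 - 119/2) - 151) = -325237/(-8 - 151) = -325237/(-159) = -325237*(-1/159) = 325237/159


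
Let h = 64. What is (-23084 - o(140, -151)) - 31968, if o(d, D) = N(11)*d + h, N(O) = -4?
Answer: -54556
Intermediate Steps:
o(d, D) = 64 - 4*d (o(d, D) = -4*d + 64 = 64 - 4*d)
(-23084 - o(140, -151)) - 31968 = (-23084 - (64 - 4*140)) - 31968 = (-23084 - (64 - 560)) - 31968 = (-23084 - 1*(-496)) - 31968 = (-23084 + 496) - 31968 = -22588 - 31968 = -54556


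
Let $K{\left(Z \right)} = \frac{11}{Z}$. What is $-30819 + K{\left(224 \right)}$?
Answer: $- \frac{6903445}{224} \approx -30819.0$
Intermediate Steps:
$-30819 + K{\left(224 \right)} = -30819 + \frac{11}{224} = - \frac{6903445}{224}$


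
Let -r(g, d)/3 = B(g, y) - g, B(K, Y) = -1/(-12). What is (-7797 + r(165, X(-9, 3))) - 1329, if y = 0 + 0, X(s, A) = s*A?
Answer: -34525/4 ≈ -8631.3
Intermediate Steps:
X(s, A) = A*s
y = 0
B(K, Y) = 1/12 (B(K, Y) = -1*(-1/12) = 1/12)
r(g, d) = -1/4 + 3*g (r(g, d) = -3*(1/12 - g) = -1/4 + 3*g)
(-7797 + r(165, X(-9, 3))) - 1329 = (-7797 + (-1/4 + 3*165)) - 1329 = (-7797 + (-1/4 + 495)) - 1329 = (-7797 + 1979/4) - 1329 = -29209/4 - 1329 = -34525/4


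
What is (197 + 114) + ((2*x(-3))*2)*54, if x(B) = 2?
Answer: 743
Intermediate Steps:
(197 + 114) + ((2*x(-3))*2)*54 = (197 + 114) + ((2*2)*2)*54 = 311 + (4*2)*54 = 311 + 8*54 = 311 + 432 = 743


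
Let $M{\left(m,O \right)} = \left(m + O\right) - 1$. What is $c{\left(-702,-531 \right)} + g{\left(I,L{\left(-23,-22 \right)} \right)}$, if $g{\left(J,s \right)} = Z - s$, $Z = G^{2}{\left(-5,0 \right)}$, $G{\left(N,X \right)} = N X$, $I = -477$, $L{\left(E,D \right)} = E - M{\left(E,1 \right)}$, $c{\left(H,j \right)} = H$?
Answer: $-702$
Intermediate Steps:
$M{\left(m,O \right)} = -1 + O + m$ ($M{\left(m,O \right)} = \left(O + m\right) - 1 = -1 + O + m$)
$L{\left(E,D \right)} = 0$ ($L{\left(E,D \right)} = E - \left(-1 + 1 + E\right) = E - E = 0$)
$Z = 0$ ($Z = \left(\left(-5\right) 0\right)^{2} = 0^{2} = 0$)
$g{\left(J,s \right)} = - s$ ($g{\left(J,s \right)} = 0 - s = - s$)
$c{\left(-702,-531 \right)} + g{\left(I,L{\left(-23,-22 \right)} \right)} = -702 - 0 = -702 + 0 = -702$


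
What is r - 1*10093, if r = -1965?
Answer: -12058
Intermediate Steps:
r - 1*10093 = -1965 - 1*10093 = -1965 - 10093 = -12058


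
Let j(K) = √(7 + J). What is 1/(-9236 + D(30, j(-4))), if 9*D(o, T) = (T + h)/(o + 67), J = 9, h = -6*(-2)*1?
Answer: -873/8063012 ≈ -0.00010827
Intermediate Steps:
h = 12 (h = 12*1 = 12)
j(K) = 4 (j(K) = √(7 + 9) = √16 = 4)
D(o, T) = (12 + T)/(9*(67 + o)) (D(o, T) = ((T + 12)/(o + 67))/9 = ((12 + T)/(67 + o))/9 = (12 + T)/(9*(67 + o)))
1/(-9236 + D(30, j(-4))) = 1/(-9236 + (12 + 4)/(9*(67 + 30))) = 1/(-9236 + (⅑)*16/97) = 1/(-9236 + (⅑)*(1/97)*16) = 1/(-9236 + 16/873) = 1/(-8063012/873) = -873/8063012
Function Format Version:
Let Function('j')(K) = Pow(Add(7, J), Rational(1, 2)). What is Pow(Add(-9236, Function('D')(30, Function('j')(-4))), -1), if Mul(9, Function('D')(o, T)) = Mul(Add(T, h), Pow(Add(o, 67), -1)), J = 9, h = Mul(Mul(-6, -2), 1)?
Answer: Rational(-873, 8063012) ≈ -0.00010827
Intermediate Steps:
h = 12 (h = Mul(12, 1) = 12)
Function('j')(K) = 4 (Function('j')(K) = Pow(Add(7, 9), Rational(1, 2)) = Pow(16, Rational(1, 2)) = 4)
Function('D')(o, T) = Mul(Rational(1, 9), Pow(Add(67, o), -1), Add(12, T)) (Function('D')(o, T) = Mul(Rational(1, 9), Mul(Add(T, 12), Pow(Add(o, 67), -1))) = Mul(Rational(1, 9), Mul(Add(12, T), Pow(Add(67, o), -1))) = Mul(Rational(1, 9), Mul(Pow(Add(67, o), -1), Add(12, T))) = Mul(Rational(1, 9), Pow(Add(67, o), -1), Add(12, T)))
Pow(Add(-9236, Function('D')(30, Function('j')(-4))), -1) = Pow(Add(-9236, Mul(Rational(1, 9), Pow(Add(67, 30), -1), Add(12, 4))), -1) = Pow(Add(-9236, Mul(Rational(1, 9), Pow(97, -1), 16)), -1) = Pow(Add(-9236, Mul(Rational(1, 9), Rational(1, 97), 16)), -1) = Pow(Add(-9236, Rational(16, 873)), -1) = Pow(Rational(-8063012, 873), -1) = Rational(-873, 8063012)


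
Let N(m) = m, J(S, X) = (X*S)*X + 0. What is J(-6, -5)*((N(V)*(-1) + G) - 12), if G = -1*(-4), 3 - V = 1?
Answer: 1500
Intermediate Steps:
V = 2 (V = 3 - 1*1 = 3 - 1 = 2)
J(S, X) = S*X² (J(S, X) = (S*X)*X + 0 = S*X² + 0 = S*X²)
G = 4
J(-6, -5)*((N(V)*(-1) + G) - 12) = (-6*(-5)²)*((2*(-1) + 4) - 12) = (-6*25)*((-2 + 4) - 12) = -150*(2 - 12) = -150*(-10) = 1500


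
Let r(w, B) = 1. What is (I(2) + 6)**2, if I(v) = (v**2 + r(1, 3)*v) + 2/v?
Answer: 169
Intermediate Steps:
I(v) = v + v**2 + 2/v (I(v) = (v**2 + 1*v) + 2/v = (v**2 + v) + 2/v = (v + v**2) + 2/v = v + v**2 + 2/v)
(I(2) + 6)**2 = ((2 + 2**2 + 2/2) + 6)**2 = ((2 + 4 + 2*(1/2)) + 6)**2 = ((2 + 4 + 1) + 6)**2 = (7 + 6)**2 = 13**2 = 169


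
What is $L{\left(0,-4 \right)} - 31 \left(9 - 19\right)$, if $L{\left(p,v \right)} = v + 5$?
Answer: $311$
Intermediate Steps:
$L{\left(p,v \right)} = 5 + v$
$L{\left(0,-4 \right)} - 31 \left(9 - 19\right) = \left(5 - 4\right) - 31 \left(9 - 19\right) = 1 - -310 = 1 + 310 = 311$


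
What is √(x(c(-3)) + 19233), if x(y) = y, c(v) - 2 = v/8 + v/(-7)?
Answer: √15080282/28 ≈ 138.69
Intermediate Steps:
c(v) = 2 - v/56 (c(v) = 2 + (v/8 + v/(-7)) = 2 + (v*(⅛) + v*(-⅐)) = 2 + (v/8 - v/7) = 2 - v/56)
√(x(c(-3)) + 19233) = √((2 - 1/56*(-3)) + 19233) = √((2 + 3/56) + 19233) = √(115/56 + 19233) = √(1077163/56) = √15080282/28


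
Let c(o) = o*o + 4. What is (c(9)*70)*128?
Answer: 761600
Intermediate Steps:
c(o) = 4 + o**2 (c(o) = o**2 + 4 = 4 + o**2)
(c(9)*70)*128 = ((4 + 9**2)*70)*128 = ((4 + 81)*70)*128 = (85*70)*128 = 5950*128 = 761600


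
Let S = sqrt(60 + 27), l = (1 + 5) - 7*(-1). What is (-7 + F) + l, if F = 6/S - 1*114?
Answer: -108 + 2*sqrt(87)/29 ≈ -107.36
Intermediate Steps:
l = 13 (l = 6 + 7 = 13)
S = sqrt(87) ≈ 9.3274
F = -114 + 2*sqrt(87)/29 (F = 6/(sqrt(87)) - 1*114 = 6*(sqrt(87)/87) - 114 = 2*sqrt(87)/29 - 114 = -114 + 2*sqrt(87)/29 ≈ -113.36)
(-7 + F) + l = (-7 + (-114 + 2*sqrt(87)/29)) + 13 = (-121 + 2*sqrt(87)/29) + 13 = -108 + 2*sqrt(87)/29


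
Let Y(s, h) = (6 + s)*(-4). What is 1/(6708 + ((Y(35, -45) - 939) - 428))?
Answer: 1/5177 ≈ 0.00019316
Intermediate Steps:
Y(s, h) = -24 - 4*s
1/(6708 + ((Y(35, -45) - 939) - 428)) = 1/(6708 + (((-24 - 4*35) - 939) - 428)) = 1/(6708 + (((-24 - 140) - 939) - 428)) = 1/(6708 + ((-164 - 939) - 428)) = 1/(6708 + (-1103 - 428)) = 1/(6708 - 1531) = 1/5177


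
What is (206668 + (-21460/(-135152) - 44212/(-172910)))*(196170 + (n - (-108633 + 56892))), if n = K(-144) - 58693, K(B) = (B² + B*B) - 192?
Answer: 69576707626735938427/1460570770 ≈ 4.7637e+10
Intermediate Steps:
K(B) = -192 + 2*B² (K(B) = (B² + B²) - 192 = 2*B² - 192 = -192 + 2*B²)
n = -17413 (n = (-192 + 2*(-144)²) - 58693 = (-192 + 2*20736) - 58693 = (-192 + 41472) - 58693 = 41280 - 58693 = -17413)
(206668 + (-21460/(-135152) - 44212/(-172910)))*(196170 + (n - (-108633 + 56892))) = (206668 + (-21460/(-135152) - 44212/(-172910)))*(196170 + (-17413 - (-108633 + 56892))) = (206668 + (-21460*(-1/135152) - 44212*(-1/172910)))*(196170 + (-17413 - 1*(-51741))) = (206668 + (5365/33788 + 22106/86455))*(196170 + (-17413 + 51741)) = (206668 + 1210748603/2921141540)*(196170 + 34328) = (603707690537323/2921141540)*230498 = 69576707626735938427/1460570770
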